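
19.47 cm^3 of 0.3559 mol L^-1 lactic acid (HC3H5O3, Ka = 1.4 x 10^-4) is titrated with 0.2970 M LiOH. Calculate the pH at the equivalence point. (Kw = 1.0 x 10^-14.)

8.53

n(HC3H5O3) = 0.3559 x 0.01947 = 0.006929 mol; V(LiOH) at equivalence = 0.006929/0.2970 = 0.02333 L.
At equivalence all the acid is converted to C3H5O3-; total volume = 0.01947 + 0.02333 = 0.04280 L, so [C3H5O3-] = 0.006929/0.04280 = 0.1619 M.
Kb = Kw/Ka = 1.0e-14 / 1.4 x 10^-4 = 7.14e-11.
[OH^-] = sqrt(Kb x [C3H5O3-]) = sqrt(7.14e-11 x 0.1619) = 3.40e-6 M.
pOH = 5.47, so pH = 14.00 - 5.47 = 8.53.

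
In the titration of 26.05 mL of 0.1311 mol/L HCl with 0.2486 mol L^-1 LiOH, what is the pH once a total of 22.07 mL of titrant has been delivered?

12.63

n(acid) = 0.1311 x 0.02605 = 0.003415 mol; n(LiOH) added = 0.2486 x 0.02207 = 0.005487 mol.
Base is in excess by 0.005487 - 0.003415 = 0.002071 mol in a total volume of 0.04812 L.
[OH^-] = 0.002071/0.04812 = 0.04305 M, so pOH = 1.37 and pH = 14.00 - 1.37 = 12.63.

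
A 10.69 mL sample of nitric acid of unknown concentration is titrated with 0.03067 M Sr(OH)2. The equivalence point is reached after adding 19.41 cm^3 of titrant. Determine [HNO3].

0.111 M

n(Sr(OH)2) delivered = 0.03067 x 0.01941 = 0.0005953 mol.
The reaction is 2 HNO3 + 1 Sr(OH)2, so n(HNO3) = 0.0005953 x 2/1 = 0.001191 mol.
[HNO3] = 0.001191 mol / 0.01069 L = 0.111 M.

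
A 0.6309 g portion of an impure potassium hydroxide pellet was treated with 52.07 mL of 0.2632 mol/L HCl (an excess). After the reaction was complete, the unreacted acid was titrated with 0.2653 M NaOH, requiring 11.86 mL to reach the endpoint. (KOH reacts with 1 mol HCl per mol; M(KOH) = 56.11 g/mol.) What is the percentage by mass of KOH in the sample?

93.9%

Total n(HCl) added = 0.2632 x 0.05207 = 0.01370 mol.
n(NaOH) used = 0.2653 x 0.01186 = 0.003146 mol, which equals the excess n(HCl).
So n(HCl) consumed by the sample = 0.01370 - 0.003146 = 0.01056 mol.
n(KOH) = 0.01056 / 1 = 0.01056 mol.
mass KOH = 0.01056 x 56.11 = 0.5924 g, so %KOH = 0.5924/0.6309 x 100 = 93.9%.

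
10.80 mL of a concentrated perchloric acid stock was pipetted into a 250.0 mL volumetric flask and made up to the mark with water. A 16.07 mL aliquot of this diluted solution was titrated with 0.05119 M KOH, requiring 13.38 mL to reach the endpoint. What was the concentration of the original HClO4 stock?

0.987 M

n(KOH) = 0.05119 x 0.01338 = 0.0006849 mol.
n(HClO4) in the aliquot = 0.0006849 mol.
[diluted HClO4] = 0.0006849 / 0.01607 = 0.04262 M.
Dilution factor = 250.0/10.80 = 23.15, so [stock] = 0.04262 x 23.15 = 0.987 M.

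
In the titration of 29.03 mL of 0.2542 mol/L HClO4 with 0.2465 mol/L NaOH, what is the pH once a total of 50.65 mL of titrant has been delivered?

12.81

n(acid) = 0.2542 x 0.02903 = 0.007379 mol; n(NaOH) added = 0.2465 x 0.05065 = 0.01249 mol.
Base is in excess by 0.01249 - 0.007379 = 0.005106 mol in a total volume of 0.07968 L.
[OH^-] = 0.005106/0.07968 = 0.06408 M, so pOH = 1.19 and pH = 14.00 - 1.19 = 12.81.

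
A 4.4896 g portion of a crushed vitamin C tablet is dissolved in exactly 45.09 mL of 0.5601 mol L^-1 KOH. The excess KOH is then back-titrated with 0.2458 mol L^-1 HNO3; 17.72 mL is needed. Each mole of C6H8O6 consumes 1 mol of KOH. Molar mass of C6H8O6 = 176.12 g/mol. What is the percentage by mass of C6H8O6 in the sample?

Total n(KOH) added = 0.5601 x 0.04509 = 0.02525 mol.
n(HNO3) used = 0.2458 x 0.01772 = 0.004356 mol, which equals the excess n(KOH).
So n(KOH) consumed by the sample = 0.02525 - 0.004356 = 0.02090 mol.
n(C6H8O6) = 0.02090 / 1 = 0.02090 mol.
mass C6H8O6 = 0.02090 x 176.12 = 3.681 g, so %C6H8O6 = 3.681/4.4896 x 100 = 82.0%.

82.0%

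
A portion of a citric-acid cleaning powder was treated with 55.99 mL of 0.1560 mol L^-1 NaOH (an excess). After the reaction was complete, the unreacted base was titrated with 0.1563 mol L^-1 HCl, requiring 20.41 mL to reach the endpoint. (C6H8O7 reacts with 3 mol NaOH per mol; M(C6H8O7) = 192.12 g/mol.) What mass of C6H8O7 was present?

0.355 g

Total n(NaOH) added = 0.1560 x 0.05599 = 0.008734 mol.
n(HCl) used = 0.1563 x 0.02041 = 0.003190 mol, which equals the excess n(NaOH).
So n(NaOH) consumed by the sample = 0.008734 - 0.003190 = 0.005544 mol.
n(C6H8O7) = 0.005544 / 3 = 0.001848 mol.
mass = 0.001848 mol x 192.12 g/mol = 0.355 g.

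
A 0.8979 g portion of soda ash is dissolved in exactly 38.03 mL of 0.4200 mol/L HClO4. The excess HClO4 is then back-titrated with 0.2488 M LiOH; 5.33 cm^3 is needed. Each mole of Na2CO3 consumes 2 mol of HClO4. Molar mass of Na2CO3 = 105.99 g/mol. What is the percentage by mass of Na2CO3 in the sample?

Total n(HClO4) added = 0.4200 x 0.03803 = 0.01597 mol.
n(LiOH) used = 0.2488 x 0.005330 = 0.001326 mol, which equals the excess n(HClO4).
So n(HClO4) consumed by the sample = 0.01597 - 0.001326 = 0.01465 mol.
n(Na2CO3) = 0.01465 / 2 = 0.007323 mol.
mass Na2CO3 = 0.007323 x 105.99 = 0.7762 g, so %Na2CO3 = 0.7762/0.8979 x 100 = 86.4%.

86.4%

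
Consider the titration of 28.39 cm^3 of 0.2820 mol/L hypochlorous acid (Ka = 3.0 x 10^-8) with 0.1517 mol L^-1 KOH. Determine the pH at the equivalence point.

n(HClO) = 0.2820 x 0.02839 = 0.008006 mol; V(KOH) at equivalence = 0.008006/0.1517 = 0.05278 L.
At equivalence all the acid is converted to ClO-; total volume = 0.02839 + 0.05278 = 0.08117 L, so [ClO-] = 0.008006/0.08117 = 0.09864 M.
Kb = Kw/Ka = 1.0e-14 / 3.0 x 10^-8 = 3.33e-7.
[OH^-] = sqrt(Kb x [ClO-]) = sqrt(3.33e-7 x 0.09864) = 0.000181 M.
pOH = 3.74, so pH = 14.00 - 3.74 = 10.26.

10.26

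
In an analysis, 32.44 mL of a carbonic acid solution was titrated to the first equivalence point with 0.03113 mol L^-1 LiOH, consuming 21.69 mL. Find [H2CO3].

0.0208 M

n(LiOH) = 0.03113 x 0.02169 = 0.0006752 mol.
At the first equivalence point, 1 mol OH^- react per mol H2CO3, so n(H2CO3) = 0.0006752 / 1 = 0.0006752 mol.
[H2CO3] = 0.0006752 / 0.03244 L = 0.0208 M.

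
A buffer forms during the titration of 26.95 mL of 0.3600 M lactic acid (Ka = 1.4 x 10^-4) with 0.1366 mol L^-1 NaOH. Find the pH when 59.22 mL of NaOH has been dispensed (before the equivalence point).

Initial n(HC3H5O3) = 0.3600 x 0.02695 = 0.009702 mol.
n(NaOH) added = 0.1366 x 0.05922 = 0.008089 mol, converting that many moles of HC3H5O3 to C3H5O3-.
Remaining n(HC3H5O3) = 0.001613 mol; n(C3H5O3-) = 0.008089 mol.
By Henderson-Hasselbalch, pH = pKa + log([A^-]/[HA]) = 3.85 + log(0.008089/0.001613) = 3.85 + (+0.70) = 4.55.

4.55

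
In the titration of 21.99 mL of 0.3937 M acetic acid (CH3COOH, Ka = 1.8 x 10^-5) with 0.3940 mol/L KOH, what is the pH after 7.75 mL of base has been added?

4.48

Initial n(CH3COOH) = 0.3937 x 0.02199 = 0.008657 mol.
n(KOH) added = 0.3940 x 0.007750 = 0.003054 mol, converting that many moles of CH3COOH to CH3COO-.
Remaining n(CH3COOH) = 0.005604 mol; n(CH3COO-) = 0.003054 mol.
By Henderson-Hasselbalch, pH = pKa + log([A^-]/[HA]) = 4.74 + log(0.003054/0.005604) = 4.74 + (-0.26) = 4.48.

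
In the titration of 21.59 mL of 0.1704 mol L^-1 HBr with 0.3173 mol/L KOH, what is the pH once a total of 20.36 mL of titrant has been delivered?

12.82

n(acid) = 0.1704 x 0.02159 = 0.003679 mol; n(KOH) added = 0.3173 x 0.02036 = 0.006460 mol.
Base is in excess by 0.006460 - 0.003679 = 0.002781 mol in a total volume of 0.04195 L.
[OH^-] = 0.002781/0.04195 = 0.06630 M, so pOH = 1.18 and pH = 14.00 - 1.18 = 12.82.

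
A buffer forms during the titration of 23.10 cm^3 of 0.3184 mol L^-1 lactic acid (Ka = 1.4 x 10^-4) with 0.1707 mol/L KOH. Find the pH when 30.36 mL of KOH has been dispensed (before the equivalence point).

4.23

Initial n(HC3H5O3) = 0.3184 x 0.02310 = 0.007355 mol.
n(KOH) added = 0.1707 x 0.03036 = 0.005182 mol, converting that many moles of HC3H5O3 to C3H5O3-.
Remaining n(HC3H5O3) = 0.002173 mol; n(C3H5O3-) = 0.005182 mol.
By Henderson-Hasselbalch, pH = pKa + log([A^-]/[HA]) = 3.85 + log(0.005182/0.002173) = 3.85 + (+0.38) = 4.23.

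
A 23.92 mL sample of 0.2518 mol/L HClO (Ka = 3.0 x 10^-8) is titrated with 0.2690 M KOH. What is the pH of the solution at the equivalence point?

n(HClO) = 0.2518 x 0.02392 = 0.006023 mol; V(KOH) at equivalence = 0.006023/0.2690 = 0.02239 L.
At equivalence all the acid is converted to ClO-; total volume = 0.02392 + 0.02239 = 0.04631 L, so [ClO-] = 0.006023/0.04631 = 0.1301 M.
Kb = Kw/Ka = 1.0e-14 / 3.0 x 10^-8 = 3.33e-7.
[OH^-] = sqrt(Kb x [ClO-]) = sqrt(3.33e-7 x 0.1301) = 0.000208 M.
pOH = 3.68, so pH = 14.00 - 3.68 = 10.32.

10.32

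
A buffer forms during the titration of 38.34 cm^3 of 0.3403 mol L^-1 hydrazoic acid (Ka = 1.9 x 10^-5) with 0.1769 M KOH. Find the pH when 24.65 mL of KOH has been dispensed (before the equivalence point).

4.42

Initial n(HN3) = 0.3403 x 0.03834 = 0.01305 mol.
n(KOH) added = 0.1769 x 0.02465 = 0.004361 mol, converting that many moles of HN3 to N3-.
Remaining n(HN3) = 0.008687 mol; n(N3-) = 0.004361 mol.
By Henderson-Hasselbalch, pH = pKa + log([A^-]/[HA]) = 4.72 + log(0.004361/0.008687) = 4.72 + (-0.30) = 4.42.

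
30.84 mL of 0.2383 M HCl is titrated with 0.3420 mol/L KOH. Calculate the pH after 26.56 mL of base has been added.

n(acid) = 0.2383 x 0.03084 = 0.007349 mol; n(KOH) added = 0.3420 x 0.02656 = 0.009084 mol.
Base is in excess by 0.009084 - 0.007349 = 0.001734 mol in a total volume of 0.05740 L.
[OH^-] = 0.001734/0.05740 = 0.03022 M, so pOH = 1.52 and pH = 14.00 - 1.52 = 12.48.

12.48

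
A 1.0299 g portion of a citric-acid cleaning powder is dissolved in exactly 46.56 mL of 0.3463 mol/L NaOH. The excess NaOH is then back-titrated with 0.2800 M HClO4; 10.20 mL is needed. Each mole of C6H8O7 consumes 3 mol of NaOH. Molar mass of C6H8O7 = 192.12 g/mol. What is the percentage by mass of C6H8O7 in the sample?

Total n(NaOH) added = 0.3463 x 0.04656 = 0.01612 mol.
n(HClO4) used = 0.2800 x 0.01020 = 0.002856 mol, which equals the excess n(NaOH).
So n(NaOH) consumed by the sample = 0.01612 - 0.002856 = 0.01327 mol.
n(C6H8O7) = 0.01327 / 3 = 0.004423 mol.
mass C6H8O7 = 0.004423 x 192.12 = 0.8497 g, so %C6H8O7 = 0.8497/1.0299 x 100 = 82.5%.

82.5%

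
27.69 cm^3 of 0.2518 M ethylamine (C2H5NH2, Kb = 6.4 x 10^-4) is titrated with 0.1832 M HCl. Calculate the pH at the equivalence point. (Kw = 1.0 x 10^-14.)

5.89

n(C2H5NH2) = 0.2518 x 0.02769 = 0.006972 mol; V(HCl) at equivalence = 0.006972/0.1832 = 0.03806 L.
At equivalence the base is fully converted to C2H5NH3+; total volume = 0.06575 L, so [C2H5NH3+] = 0.006972/0.06575 = 0.1060 M.
Ka(C2H5NH3+) = Kw/Kb = 1.0e-14 / 6.4 x 10^-4 = 1.56e-11.
[H^+] = sqrt(Ka x [C2H5NH3+]) = sqrt(1.56e-11 x 0.1060) = 1.29e-6 M.
pH = -log(1.29e-6) = 5.89.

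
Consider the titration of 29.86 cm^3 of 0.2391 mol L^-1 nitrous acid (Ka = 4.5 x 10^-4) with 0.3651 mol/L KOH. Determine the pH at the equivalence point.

n(HNO2) = 0.2391 x 0.02986 = 0.007140 mol; V(KOH) at equivalence = 0.007140/0.3651 = 0.01955 L.
At equivalence all the acid is converted to NO2-; total volume = 0.02986 + 0.01955 = 0.04941 L, so [NO2-] = 0.007140/0.04941 = 0.1445 M.
Kb = Kw/Ka = 1.0e-14 / 4.5 x 10^-4 = 2.22e-11.
[OH^-] = sqrt(Kb x [NO2-]) = sqrt(2.22e-11 x 0.1445) = 1.79e-6 M.
pOH = 5.75, so pH = 14.00 - 5.75 = 8.25.

8.25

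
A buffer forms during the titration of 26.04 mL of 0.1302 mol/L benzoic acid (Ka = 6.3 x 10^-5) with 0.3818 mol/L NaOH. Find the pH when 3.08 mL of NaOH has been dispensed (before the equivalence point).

Initial n(C6H5COOH) = 0.1302 x 0.02604 = 0.003390 mol.
n(NaOH) added = 0.3818 x 0.003080 = 0.001176 mol, converting that many moles of C6H5COOH to C6H5COO-.
Remaining n(C6H5COOH) = 0.002214 mol; n(C6H5COO-) = 0.001176 mol.
By Henderson-Hasselbalch, pH = pKa + log([A^-]/[HA]) = 4.20 + log(0.001176/0.002214) = 4.20 + (-0.27) = 3.93.

3.93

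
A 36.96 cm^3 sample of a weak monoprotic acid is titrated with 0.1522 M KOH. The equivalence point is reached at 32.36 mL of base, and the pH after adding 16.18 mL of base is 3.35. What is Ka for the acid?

16.18 mL is half of the equivalence volume, so this is the half-equivalence point where [HA] = [A^-].
At half-equivalence pH = pKa, so pKa = 3.35.
Ka = 10^(-3.35) = 4.5 x 10^-4.

4.5 x 10^-4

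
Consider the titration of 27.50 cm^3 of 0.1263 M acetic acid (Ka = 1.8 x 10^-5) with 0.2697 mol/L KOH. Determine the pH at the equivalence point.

8.84

n(CH3COOH) = 0.1263 x 0.02750 = 0.003473 mol; V(KOH) at equivalence = 0.003473/0.2697 = 0.01288 L.
At equivalence all the acid is converted to CH3COO-; total volume = 0.02750 + 0.01288 = 0.04038 L, so [CH3COO-] = 0.003473/0.04038 = 0.08602 M.
Kb = Kw/Ka = 1.0e-14 / 1.8 x 10^-5 = 5.56e-10.
[OH^-] = sqrt(Kb x [CH3COO-]) = sqrt(5.56e-10 x 0.08602) = 6.91e-6 M.
pOH = 5.16, so pH = 14.00 - 5.16 = 8.84.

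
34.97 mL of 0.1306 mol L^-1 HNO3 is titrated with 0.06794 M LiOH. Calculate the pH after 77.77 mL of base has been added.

n(acid) = 0.1306 x 0.03497 = 0.004567 mol; n(LiOH) added = 0.06794 x 0.07777 = 0.005284 mol.
Base is in excess by 0.005284 - 0.004567 = 0.0007166 mol in a total volume of 0.1127 L.
[OH^-] = 0.0007166/0.1127 = 0.006356 M, so pOH = 2.20 and pH = 14.00 - 2.20 = 11.80.

11.80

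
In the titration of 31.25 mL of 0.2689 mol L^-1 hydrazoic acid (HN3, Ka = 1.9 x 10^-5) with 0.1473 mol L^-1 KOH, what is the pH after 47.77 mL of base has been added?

5.43

Initial n(HN3) = 0.2689 x 0.03125 = 0.008403 mol.
n(KOH) added = 0.1473 x 0.04777 = 0.007037 mol, converting that many moles of HN3 to N3-.
Remaining n(HN3) = 0.001367 mol; n(N3-) = 0.007037 mol.
By Henderson-Hasselbalch, pH = pKa + log([A^-]/[HA]) = 4.72 + log(0.007037/0.001367) = 4.72 + (+0.71) = 5.43.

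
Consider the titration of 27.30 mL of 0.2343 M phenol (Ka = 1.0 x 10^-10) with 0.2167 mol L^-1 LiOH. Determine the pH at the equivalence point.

n(C6H5OH) = 0.2343 x 0.02730 = 0.006396 mol; V(LiOH) at equivalence = 0.006396/0.2167 = 0.02952 L.
At equivalence all the acid is converted to C6H5O-; total volume = 0.02730 + 0.02952 = 0.05682 L, so [C6H5O-] = 0.006396/0.05682 = 0.1126 M.
Kb = Kw/Ka = 1.0e-14 / 1.0 x 10^-10 = 0.000100.
[OH^-] = sqrt(Kb x [C6H5O-]) = sqrt(0.000100 x 0.1126) = 0.00336 M.
pOH = 2.47, so pH = 14.00 - 2.47 = 11.53.

11.53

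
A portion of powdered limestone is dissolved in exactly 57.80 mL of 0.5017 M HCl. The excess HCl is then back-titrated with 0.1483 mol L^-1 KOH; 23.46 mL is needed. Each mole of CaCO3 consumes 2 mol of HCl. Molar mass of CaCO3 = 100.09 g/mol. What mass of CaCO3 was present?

Total n(HCl) added = 0.5017 x 0.05780 = 0.02900 mol.
n(KOH) used = 0.1483 x 0.02346 = 0.003479 mol, which equals the excess n(HCl).
So n(HCl) consumed by the sample = 0.02900 - 0.003479 = 0.02552 mol.
n(CaCO3) = 0.02552 / 2 = 0.01276 mol.
mass = 0.01276 mol x 100.09 g/mol = 1.28 g.

1.28 g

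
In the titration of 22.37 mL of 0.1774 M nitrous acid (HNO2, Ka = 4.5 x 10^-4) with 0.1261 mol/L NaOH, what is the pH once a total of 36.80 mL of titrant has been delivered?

12.06

n(acid) = 0.1774 x 0.02237 = 0.003968 mol; n(NaOH) added = 0.1261 x 0.03680 = 0.004640 mol.
Base is in excess by 0.004640 - 0.003968 = 0.0006720 mol in a total volume of 0.05917 L.
[OH^-] = 0.0006720/0.05917 = 0.01136 M, so pOH = 1.94 and pH = 14.00 - 1.94 = 12.06.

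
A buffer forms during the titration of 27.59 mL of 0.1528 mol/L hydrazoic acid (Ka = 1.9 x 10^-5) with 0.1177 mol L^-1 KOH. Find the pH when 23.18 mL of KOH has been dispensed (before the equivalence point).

4.98

Initial n(HN3) = 0.1528 x 0.02759 = 0.004216 mol.
n(KOH) added = 0.1177 x 0.02318 = 0.002728 mol, converting that many moles of HN3 to N3-.
Remaining n(HN3) = 0.001487 mol; n(N3-) = 0.002728 mol.
By Henderson-Hasselbalch, pH = pKa + log([A^-]/[HA]) = 4.72 + log(0.002728/0.001487) = 4.72 + (+0.26) = 4.98.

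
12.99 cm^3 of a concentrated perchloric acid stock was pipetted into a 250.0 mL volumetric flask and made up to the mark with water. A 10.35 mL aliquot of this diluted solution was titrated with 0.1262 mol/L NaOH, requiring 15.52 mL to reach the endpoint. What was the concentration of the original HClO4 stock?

n(NaOH) = 0.1262 x 0.01552 = 0.001959 mol.
n(HClO4) in the aliquot = 0.001959 mol.
[diluted HClO4] = 0.001959 / 0.01035 = 0.1892 M.
Dilution factor = 250.0/12.99 = 19.25, so [stock] = 0.1892 x 19.25 = 3.64 M.

3.64 M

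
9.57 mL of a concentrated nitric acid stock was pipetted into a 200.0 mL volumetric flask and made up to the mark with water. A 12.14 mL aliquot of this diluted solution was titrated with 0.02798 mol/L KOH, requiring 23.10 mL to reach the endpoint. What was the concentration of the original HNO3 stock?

n(KOH) = 0.02798 x 0.02310 = 0.0006463 mol.
n(HNO3) in the aliquot = 0.0006463 mol.
[diluted HNO3] = 0.0006463 / 0.01214 = 0.05324 M.
Dilution factor = 200.0/9.570 = 20.90, so [stock] = 0.05324 x 20.90 = 1.11 M.

1.11 M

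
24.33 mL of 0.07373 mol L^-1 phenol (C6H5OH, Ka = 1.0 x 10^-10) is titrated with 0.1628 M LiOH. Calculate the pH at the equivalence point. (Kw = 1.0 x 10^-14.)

n(C6H5OH) = 0.07373 x 0.02433 = 0.001794 mol; V(LiOH) at equivalence = 0.001794/0.1628 = 0.01102 L.
At equivalence all the acid is converted to C6H5O-; total volume = 0.02433 + 0.01102 = 0.03535 L, so [C6H5O-] = 0.001794/0.03535 = 0.05075 M.
Kb = Kw/Ka = 1.0e-14 / 1.0 x 10^-10 = 0.000100.
[OH^-] = sqrt(Kb x [C6H5O-]) = sqrt(0.000100 x 0.05075) = 0.00225 M.
pOH = 2.65, so pH = 14.00 - 2.65 = 11.35.

11.35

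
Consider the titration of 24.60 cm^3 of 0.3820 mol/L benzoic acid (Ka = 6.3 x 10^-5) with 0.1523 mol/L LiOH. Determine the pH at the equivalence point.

8.62

n(C6H5COOH) = 0.3820 x 0.02460 = 0.009397 mol; V(LiOH) at equivalence = 0.009397/0.1523 = 0.06170 L.
At equivalence all the acid is converted to C6H5COO-; total volume = 0.02460 + 0.06170 = 0.08630 L, so [C6H5COO-] = 0.009397/0.08630 = 0.1089 M.
Kb = Kw/Ka = 1.0e-14 / 6.3 x 10^-5 = 1.59e-10.
[OH^-] = sqrt(Kb x [C6H5COO-]) = sqrt(1.59e-10 x 0.1089) = 4.16e-6 M.
pOH = 5.38, so pH = 14.00 - 5.38 = 8.62.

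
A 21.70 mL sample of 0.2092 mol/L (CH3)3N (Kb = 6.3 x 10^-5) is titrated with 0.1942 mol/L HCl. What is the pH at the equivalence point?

5.40

n((CH3)3N) = 0.2092 x 0.02170 = 0.004540 mol; V(HCl) at equivalence = 0.004540/0.1942 = 0.02338 L.
At equivalence the base is fully converted to (CH3)3NH+; total volume = 0.04508 L, so [(CH3)3NH+] = 0.004540/0.04508 = 0.1007 M.
Ka((CH3)3NH+) = Kw/Kb = 1.0e-14 / 6.3 x 10^-5 = 1.59e-10.
[H^+] = sqrt(Ka x [(CH3)3NH+]) = sqrt(1.59e-10 x 0.1007) = 4.00e-6 M.
pH = -log(4.00e-6) = 5.40.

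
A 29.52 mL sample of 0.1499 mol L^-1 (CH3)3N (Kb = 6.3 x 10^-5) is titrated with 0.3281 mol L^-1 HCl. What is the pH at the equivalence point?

n((CH3)3N) = 0.1499 x 0.02952 = 0.004425 mol; V(HCl) at equivalence = 0.004425/0.3281 = 0.01349 L.
At equivalence the base is fully converted to (CH3)3NH+; total volume = 0.04301 L, so [(CH3)3NH+] = 0.004425/0.04301 = 0.1029 M.
Ka((CH3)3NH+) = Kw/Kb = 1.0e-14 / 6.3 x 10^-5 = 1.59e-10.
[H^+] = sqrt(Ka x [(CH3)3NH+]) = sqrt(1.59e-10 x 0.1029) = 4.04e-6 M.
pH = -log(4.04e-6) = 5.39.

5.39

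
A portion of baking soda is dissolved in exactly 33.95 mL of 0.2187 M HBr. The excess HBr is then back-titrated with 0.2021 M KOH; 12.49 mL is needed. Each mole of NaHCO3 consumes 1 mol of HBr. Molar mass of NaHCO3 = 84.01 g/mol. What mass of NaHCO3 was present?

0.412 g

Total n(HBr) added = 0.2187 x 0.03395 = 0.007425 mol.
n(KOH) used = 0.2021 x 0.01249 = 0.002524 mol, which equals the excess n(HBr).
So n(HBr) consumed by the sample = 0.007425 - 0.002524 = 0.004901 mol.
n(NaHCO3) = 0.004901 / 1 = 0.004901 mol.
mass = 0.004901 mol x 84.01 g/mol = 0.412 g.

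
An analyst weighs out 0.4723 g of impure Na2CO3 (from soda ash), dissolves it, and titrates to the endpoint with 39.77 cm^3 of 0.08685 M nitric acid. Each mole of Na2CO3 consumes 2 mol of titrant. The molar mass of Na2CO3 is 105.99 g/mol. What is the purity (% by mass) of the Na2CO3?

38.8%

n(HNO3) = 0.08685 x 0.03977 = 0.003454 mol.
n(Na2CO3) = 0.003454 / 2 = 0.001727 mol.
mass of Na2CO3 = 0.001727 x 105.99 = 0.1830 g.
% purity = 0.1830 / 0.4723 x 100 = 38.8%.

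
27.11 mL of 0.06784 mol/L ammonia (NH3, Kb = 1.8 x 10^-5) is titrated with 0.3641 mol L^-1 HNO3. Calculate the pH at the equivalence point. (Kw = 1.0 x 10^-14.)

n(NH3) = 0.06784 x 0.02711 = 0.001839 mol; V(HNO3) at equivalence = 0.001839/0.3641 = 0.005051 L.
At equivalence the base is fully converted to NH4+; total volume = 0.03216 L, so [NH4+] = 0.001839/0.03216 = 0.05719 M.
Ka(NH4+) = Kw/Kb = 1.0e-14 / 1.8 x 10^-5 = 5.56e-10.
[H^+] = sqrt(Ka x [NH4+]) = sqrt(5.56e-10 x 0.05719) = 5.64e-6 M.
pH = -log(5.64e-6) = 5.25.

5.25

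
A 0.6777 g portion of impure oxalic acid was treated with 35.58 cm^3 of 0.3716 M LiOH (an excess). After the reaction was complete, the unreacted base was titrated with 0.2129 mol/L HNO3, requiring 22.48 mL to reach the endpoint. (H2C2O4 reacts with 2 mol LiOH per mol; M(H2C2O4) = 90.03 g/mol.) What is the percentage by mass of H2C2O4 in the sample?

Total n(LiOH) added = 0.3716 x 0.03558 = 0.01322 mol.
n(HNO3) used = 0.2129 x 0.02248 = 0.004786 mol, which equals the excess n(LiOH).
So n(LiOH) consumed by the sample = 0.01322 - 0.004786 = 0.008436 mol.
n(H2C2O4) = 0.008436 / 2 = 0.004218 mol.
mass H2C2O4 = 0.004218 x 90.03 = 0.3797 g, so %H2C2O4 = 0.3797/0.6777 x 100 = 56.0%.

56.0%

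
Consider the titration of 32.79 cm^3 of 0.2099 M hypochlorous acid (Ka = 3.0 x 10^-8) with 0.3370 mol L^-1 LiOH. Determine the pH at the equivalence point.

n(HClO) = 0.2099 x 0.03279 = 0.006883 mol; V(LiOH) at equivalence = 0.006883/0.3370 = 0.02042 L.
At equivalence all the acid is converted to ClO-; total volume = 0.03279 + 0.02042 = 0.05321 L, so [ClO-] = 0.006883/0.05321 = 0.1293 M.
Kb = Kw/Ka = 1.0e-14 / 3.0 x 10^-8 = 3.33e-7.
[OH^-] = sqrt(Kb x [ClO-]) = sqrt(3.33e-7 x 0.1293) = 0.000208 M.
pOH = 3.68, so pH = 14.00 - 3.68 = 10.32.

10.32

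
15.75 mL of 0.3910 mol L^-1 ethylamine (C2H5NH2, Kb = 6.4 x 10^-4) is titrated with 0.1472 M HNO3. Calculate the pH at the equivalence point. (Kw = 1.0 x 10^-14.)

5.89

n(C2H5NH2) = 0.3910 x 0.01575 = 0.006158 mol; V(HNO3) at equivalence = 0.006158/0.1472 = 0.04184 L.
At equivalence the base is fully converted to C2H5NH3+; total volume = 0.05759 L, so [C2H5NH3+] = 0.006158/0.05759 = 0.1069 M.
Ka(C2H5NH3+) = Kw/Kb = 1.0e-14 / 6.4 x 10^-4 = 1.56e-11.
[H^+] = sqrt(Ka x [C2H5NH3+]) = sqrt(1.56e-11 x 0.1069) = 1.29e-6 M.
pH = -log(1.29e-6) = 5.89.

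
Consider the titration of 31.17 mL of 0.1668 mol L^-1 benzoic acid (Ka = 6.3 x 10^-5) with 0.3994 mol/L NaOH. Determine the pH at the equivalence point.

8.64

n(C6H5COOH) = 0.1668 x 0.03117 = 0.005199 mol; V(NaOH) at equivalence = 0.005199/0.3994 = 0.01302 L.
At equivalence all the acid is converted to C6H5COO-; total volume = 0.03117 + 0.01302 = 0.04419 L, so [C6H5COO-] = 0.005199/0.04419 = 0.1177 M.
Kb = Kw/Ka = 1.0e-14 / 6.3 x 10^-5 = 1.59e-10.
[OH^-] = sqrt(Kb x [C6H5COO-]) = sqrt(1.59e-10 x 0.1177) = 4.32e-6 M.
pOH = 5.36, so pH = 14.00 - 5.36 = 8.64.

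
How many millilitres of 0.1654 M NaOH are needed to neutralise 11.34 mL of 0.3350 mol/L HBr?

n(HBr) = 0.3350 mol/L x 0.01134 L = 0.003799 mol.
At equivalence n(NaOH) = n(HBr) = 0.003799 mol.
V(NaOH) = 0.003799 / 0.1654 = 0.02297 L = 23.0 mL.

23.0 mL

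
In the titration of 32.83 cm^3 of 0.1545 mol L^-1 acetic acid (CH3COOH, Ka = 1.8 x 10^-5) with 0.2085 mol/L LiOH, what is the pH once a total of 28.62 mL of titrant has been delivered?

n(acid) = 0.1545 x 0.03283 = 0.005072 mol; n(LiOH) added = 0.2085 x 0.02862 = 0.005967 mol.
Base is in excess by 0.005967 - 0.005072 = 0.0008950 mol in a total volume of 0.06145 L.
[OH^-] = 0.0008950/0.06145 = 0.01457 M, so pOH = 1.84 and pH = 14.00 - 1.84 = 12.16.

12.16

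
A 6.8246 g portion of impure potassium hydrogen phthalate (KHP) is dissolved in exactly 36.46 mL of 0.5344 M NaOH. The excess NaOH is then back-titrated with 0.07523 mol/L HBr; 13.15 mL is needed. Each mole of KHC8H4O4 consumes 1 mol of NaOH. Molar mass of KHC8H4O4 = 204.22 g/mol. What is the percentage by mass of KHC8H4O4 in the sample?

Total n(NaOH) added = 0.5344 x 0.03646 = 0.01948 mol.
n(HBr) used = 0.07523 x 0.01315 = 0.0009893 mol, which equals the excess n(NaOH).
So n(NaOH) consumed by the sample = 0.01948 - 0.0009893 = 0.01849 mol.
n(KHC8H4O4) = 0.01849 / 1 = 0.01849 mol.
mass KHC8H4O4 = 0.01849 x 204.22 = 3.777 g, so %KHC8H4O4 = 3.777/6.8246 x 100 = 55.3%.

55.3%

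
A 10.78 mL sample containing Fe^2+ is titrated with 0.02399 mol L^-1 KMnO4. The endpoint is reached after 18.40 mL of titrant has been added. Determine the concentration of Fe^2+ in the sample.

n(KMnO4) = 0.02399 x 0.01840 = 0.0004414 mol.
From the balanced equation, 1 mol KMnO4 reacts with 5 mol Fe^2+, so n(Fe^2+) = 0.0004414 x 5/1 = 0.002207 mol.
[Fe^2+] = 0.002207 / 0.01078 L = 0.205 M.

0.205 M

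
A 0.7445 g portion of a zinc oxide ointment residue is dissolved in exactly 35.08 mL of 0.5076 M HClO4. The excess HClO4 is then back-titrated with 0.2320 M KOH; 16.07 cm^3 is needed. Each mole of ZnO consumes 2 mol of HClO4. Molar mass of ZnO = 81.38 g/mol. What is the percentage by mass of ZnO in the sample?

76.9%

Total n(HClO4) added = 0.5076 x 0.03508 = 0.01781 mol.
n(KOH) used = 0.2320 x 0.01607 = 0.003728 mol, which equals the excess n(HClO4).
So n(HClO4) consumed by the sample = 0.01781 - 0.003728 = 0.01408 mol.
n(ZnO) = 0.01408 / 2 = 0.007039 mol.
mass ZnO = 0.007039 x 81.38 = 0.5728 g, so %ZnO = 0.5728/0.7445 x 100 = 76.9%.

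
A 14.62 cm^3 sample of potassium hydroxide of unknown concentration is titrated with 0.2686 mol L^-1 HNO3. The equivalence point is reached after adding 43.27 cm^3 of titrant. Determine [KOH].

0.795 M

n(HNO3) delivered = 0.2686 x 0.04327 = 0.01162 mol.
For a 1:1 reaction, n(KOH) = 0.01162 mol.
[KOH] = 0.01162 mol / 0.01462 L = 0.795 M.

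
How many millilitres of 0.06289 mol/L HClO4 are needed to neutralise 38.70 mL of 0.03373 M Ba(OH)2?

41.5 mL

n(Ba(OH)2) = 0.03373 mol/L x 0.03870 L = 0.001305 mol.
The neutralisation is 1 Ba(OH)2 : 2 HClO4, so n(HClO4) = 0.001305 x 2/1 = 0.002611 mol.
V(HClO4) = 0.002611 / 0.06289 = 0.04151 L = 41.5 mL.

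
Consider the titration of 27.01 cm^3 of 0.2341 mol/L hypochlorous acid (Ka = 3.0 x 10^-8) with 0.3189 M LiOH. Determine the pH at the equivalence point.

n(HClO) = 0.2341 x 0.02701 = 0.006323 mol; V(LiOH) at equivalence = 0.006323/0.3189 = 0.01983 L.
At equivalence all the acid is converted to ClO-; total volume = 0.02701 + 0.01983 = 0.04684 L, so [ClO-] = 0.006323/0.04684 = 0.1350 M.
Kb = Kw/Ka = 1.0e-14 / 3.0 x 10^-8 = 3.33e-7.
[OH^-] = sqrt(Kb x [ClO-]) = sqrt(3.33e-7 x 0.1350) = 0.000212 M.
pOH = 3.67, so pH = 14.00 - 3.67 = 10.33.

10.33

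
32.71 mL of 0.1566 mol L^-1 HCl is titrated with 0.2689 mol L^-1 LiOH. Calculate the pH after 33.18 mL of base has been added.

n(acid) = 0.1566 x 0.03271 = 0.005122 mol; n(LiOH) added = 0.2689 x 0.03318 = 0.008922 mol.
Base is in excess by 0.008922 - 0.005122 = 0.003800 mol in a total volume of 0.06589 L.
[OH^-] = 0.003800/0.06589 = 0.05767 M, so pOH = 1.24 and pH = 14.00 - 1.24 = 12.76.

12.76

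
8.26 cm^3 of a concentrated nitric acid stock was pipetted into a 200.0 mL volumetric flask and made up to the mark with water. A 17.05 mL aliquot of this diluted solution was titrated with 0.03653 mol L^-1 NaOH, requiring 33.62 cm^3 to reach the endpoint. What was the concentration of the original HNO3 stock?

n(NaOH) = 0.03653 x 0.03362 = 0.001228 mol.
n(HNO3) in the aliquot = 0.001228 mol.
[diluted HNO3] = 0.001228 / 0.01705 = 0.07203 M.
Dilution factor = 200.0/8.260 = 24.21, so [stock] = 0.07203 x 24.21 = 1.74 M.

1.74 M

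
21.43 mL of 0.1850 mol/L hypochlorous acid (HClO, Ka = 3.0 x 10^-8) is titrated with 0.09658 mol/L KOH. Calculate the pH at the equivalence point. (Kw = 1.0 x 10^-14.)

n(HClO) = 0.1850 x 0.02143 = 0.003965 mol; V(KOH) at equivalence = 0.003965/0.09658 = 0.04105 L.
At equivalence all the acid is converted to ClO-; total volume = 0.02143 + 0.04105 = 0.06248 L, so [ClO-] = 0.003965/0.06248 = 0.06345 M.
Kb = Kw/Ka = 1.0e-14 / 3.0 x 10^-8 = 3.33e-7.
[OH^-] = sqrt(Kb x [ClO-]) = sqrt(3.33e-7 x 0.06345) = 0.000145 M.
pOH = 3.84, so pH = 14.00 - 3.84 = 10.16.

10.16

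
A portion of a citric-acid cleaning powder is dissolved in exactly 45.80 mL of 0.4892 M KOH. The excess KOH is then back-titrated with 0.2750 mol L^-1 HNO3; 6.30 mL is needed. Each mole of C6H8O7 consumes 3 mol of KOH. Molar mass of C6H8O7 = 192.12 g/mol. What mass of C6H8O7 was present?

Total n(KOH) added = 0.4892 x 0.04580 = 0.02241 mol.
n(HNO3) used = 0.2750 x 0.006300 = 0.001733 mol, which equals the excess n(KOH).
So n(KOH) consumed by the sample = 0.02241 - 0.001733 = 0.02067 mol.
n(C6H8O7) = 0.02067 / 3 = 0.006891 mol.
mass = 0.006891 mol x 192.12 g/mol = 1.32 g.

1.32 g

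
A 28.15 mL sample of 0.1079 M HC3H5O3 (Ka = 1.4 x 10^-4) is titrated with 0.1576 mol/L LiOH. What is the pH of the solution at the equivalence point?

n(HC3H5O3) = 0.1079 x 0.02815 = 0.003037 mol; V(LiOH) at equivalence = 0.003037/0.1576 = 0.01927 L.
At equivalence all the acid is converted to C3H5O3-; total volume = 0.02815 + 0.01927 = 0.04742 L, so [C3H5O3-] = 0.003037/0.04742 = 0.06405 M.
Kb = Kw/Ka = 1.0e-14 / 1.4 x 10^-4 = 7.14e-11.
[OH^-] = sqrt(Kb x [C3H5O3-]) = sqrt(7.14e-11 x 0.06405) = 2.14e-6 M.
pOH = 5.67, so pH = 14.00 - 5.67 = 8.33.

8.33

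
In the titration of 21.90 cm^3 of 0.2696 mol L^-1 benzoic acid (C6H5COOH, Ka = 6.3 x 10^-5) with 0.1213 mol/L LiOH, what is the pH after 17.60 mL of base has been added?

Initial n(C6H5COOH) = 0.2696 x 0.02190 = 0.005904 mol.
n(LiOH) added = 0.1213 x 0.01760 = 0.002135 mol, converting that many moles of C6H5COOH to C6H5COO-.
Remaining n(C6H5COOH) = 0.003769 mol; n(C6H5COO-) = 0.002135 mol.
By Henderson-Hasselbalch, pH = pKa + log([A^-]/[HA]) = 4.20 + log(0.002135/0.003769) = 4.20 + (-0.25) = 3.95.

3.95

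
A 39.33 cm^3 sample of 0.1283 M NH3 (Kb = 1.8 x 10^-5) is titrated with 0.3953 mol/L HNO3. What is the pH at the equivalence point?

5.13

n(NH3) = 0.1283 x 0.03933 = 0.005046 mol; V(HNO3) at equivalence = 0.005046/0.3953 = 0.01277 L.
At equivalence the base is fully converted to NH4+; total volume = 0.05210 L, so [NH4+] = 0.005046/0.05210 = 0.09686 M.
Ka(NH4+) = Kw/Kb = 1.0e-14 / 1.8 x 10^-5 = 5.56e-10.
[H^+] = sqrt(Ka x [NH4+]) = sqrt(5.56e-10 x 0.09686) = 7.34e-6 M.
pH = -log(7.34e-6) = 5.13.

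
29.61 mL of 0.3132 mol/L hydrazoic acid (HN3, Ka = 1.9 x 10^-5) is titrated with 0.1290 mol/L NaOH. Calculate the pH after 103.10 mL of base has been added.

n(acid) = 0.3132 x 0.02961 = 0.009274 mol; n(NaOH) added = 0.1290 x 0.1031 = 0.01330 mol.
Base is in excess by 0.01330 - 0.009274 = 0.004026 mol in a total volume of 0.1327 L.
[OH^-] = 0.004026/0.1327 = 0.03034 M, so pOH = 1.52 and pH = 14.00 - 1.52 = 12.48.

12.48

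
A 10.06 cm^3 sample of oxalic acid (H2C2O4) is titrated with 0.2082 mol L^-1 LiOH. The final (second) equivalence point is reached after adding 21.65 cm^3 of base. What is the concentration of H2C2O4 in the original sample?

0.224 M

n(LiOH) = 0.2082 x 0.02165 = 0.004508 mol.
At the final (second) equivalence point, 2 mol OH^- react per mol H2C2O4, so n(H2C2O4) = 0.004508 / 2 = 0.002254 mol.
[H2C2O4] = 0.002254 / 0.01006 L = 0.224 M.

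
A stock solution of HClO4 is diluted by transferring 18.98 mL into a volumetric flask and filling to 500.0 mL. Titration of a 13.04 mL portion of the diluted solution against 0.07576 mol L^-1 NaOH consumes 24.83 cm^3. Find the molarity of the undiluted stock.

n(NaOH) = 0.07576 x 0.02483 = 0.001881 mol.
n(HClO4) in the aliquot = 0.001881 mol.
[diluted HClO4] = 0.001881 / 0.01304 = 0.1443 M.
Dilution factor = 500.0/18.98 = 26.34, so [stock] = 0.1443 x 26.34 = 3.80 M.

3.80 M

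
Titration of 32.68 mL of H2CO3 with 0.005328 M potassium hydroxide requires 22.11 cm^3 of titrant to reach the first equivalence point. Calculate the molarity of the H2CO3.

0.00360 M

n(KOH) = 0.005328 x 0.02211 = 0.0001178 mol.
At the first equivalence point, 1 mol OH^- react per mol H2CO3, so n(H2CO3) = 0.0001178 / 1 = 0.0001178 mol.
[H2CO3] = 0.0001178 / 0.03268 L = 0.00360 M.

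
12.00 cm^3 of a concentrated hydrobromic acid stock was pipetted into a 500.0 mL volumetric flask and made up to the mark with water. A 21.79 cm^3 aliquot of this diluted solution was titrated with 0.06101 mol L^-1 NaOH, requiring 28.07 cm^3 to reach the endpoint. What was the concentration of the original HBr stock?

3.27 M

n(NaOH) = 0.06101 x 0.02807 = 0.001713 mol.
n(HBr) in the aliquot = 0.001713 mol.
[diluted HBr] = 0.001713 / 0.02179 = 0.07859 M.
Dilution factor = 500.0/12.00 = 41.67, so [stock] = 0.07859 x 41.67 = 3.27 M.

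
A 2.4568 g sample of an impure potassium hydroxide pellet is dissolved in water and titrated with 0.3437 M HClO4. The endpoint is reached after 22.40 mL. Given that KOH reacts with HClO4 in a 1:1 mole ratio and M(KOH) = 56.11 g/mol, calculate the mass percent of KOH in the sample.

n(HClO4) = 0.3437 x 0.02240 = 0.007699 mol.
n(KOH) = 0.007699 / 1 = 0.007699 mol.
mass of KOH = 0.007699 x 56.11 = 0.4320 g.
% purity = 0.4320 / 2.4568 x 100 = 17.6%.

17.6%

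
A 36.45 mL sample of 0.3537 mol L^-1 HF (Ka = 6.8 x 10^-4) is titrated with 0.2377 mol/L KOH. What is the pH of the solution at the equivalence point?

n(HF) = 0.3537 x 0.03645 = 0.01289 mol; V(KOH) at equivalence = 0.01289/0.2377 = 0.05424 L.
At equivalence all the acid is converted to F-; total volume = 0.03645 + 0.05424 = 0.09069 L, so [F-] = 0.01289/0.09069 = 0.1422 M.
Kb = Kw/Ka = 1.0e-14 / 6.8 x 10^-4 = 1.47e-11.
[OH^-] = sqrt(Kb x [F-]) = sqrt(1.47e-11 x 0.1422) = 1.45e-6 M.
pOH = 5.84, so pH = 14.00 - 5.84 = 8.16.

8.16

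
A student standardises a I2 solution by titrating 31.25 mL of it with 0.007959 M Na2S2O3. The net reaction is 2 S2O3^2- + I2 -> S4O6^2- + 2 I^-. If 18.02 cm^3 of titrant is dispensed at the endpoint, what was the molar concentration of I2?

n(Na2S2O3) = 0.007959 x 0.01802 = 0.0001434 mol.
From the balanced equation, 2 mol Na2S2O3 reacts with 1 mol I2, so n(I2) = 0.0001434 x 1/2 = 7.171e-5 mol.
[I2] = 7.171e-5 / 0.03125 L = 0.00229 M.

0.00229 M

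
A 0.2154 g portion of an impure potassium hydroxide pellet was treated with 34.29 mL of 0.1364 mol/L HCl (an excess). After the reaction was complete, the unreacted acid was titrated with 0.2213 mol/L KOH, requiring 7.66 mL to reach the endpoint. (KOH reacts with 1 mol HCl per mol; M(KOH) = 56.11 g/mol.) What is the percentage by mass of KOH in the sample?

77.7%

Total n(HCl) added = 0.1364 x 0.03429 = 0.004677 mol.
n(KOH) used = 0.2213 x 0.007660 = 0.001695 mol, which equals the excess n(HCl).
So n(HCl) consumed by the sample = 0.004677 - 0.001695 = 0.002982 mol.
n(KOH) = 0.002982 / 1 = 0.002982 mol.
mass KOH = 0.002982 x 56.11 = 0.1673 g, so %KOH = 0.1673/0.2154 x 100 = 77.7%.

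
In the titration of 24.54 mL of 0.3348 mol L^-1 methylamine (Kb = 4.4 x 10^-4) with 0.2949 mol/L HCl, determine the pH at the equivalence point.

n(CH3NH2) = 0.3348 x 0.02454 = 0.008216 mol; V(HCl) at equivalence = 0.008216/0.2949 = 0.02786 L.
At equivalence the base is fully converted to CH3NH3+; total volume = 0.05240 L, so [CH3NH3+] = 0.008216/0.05240 = 0.1568 M.
Ka(CH3NH3+) = Kw/Kb = 1.0e-14 / 4.4 x 10^-4 = 2.27e-11.
[H^+] = sqrt(Ka x [CH3NH3+]) = sqrt(2.27e-11 x 0.1568) = 1.89e-6 M.
pH = -log(1.89e-6) = 5.72.

5.72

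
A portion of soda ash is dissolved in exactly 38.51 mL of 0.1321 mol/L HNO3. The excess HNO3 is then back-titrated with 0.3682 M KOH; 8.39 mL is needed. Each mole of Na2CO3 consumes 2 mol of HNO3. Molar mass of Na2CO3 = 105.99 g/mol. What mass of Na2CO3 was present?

Total n(HNO3) added = 0.1321 x 0.03851 = 0.005087 mol.
n(KOH) used = 0.3682 x 0.008390 = 0.003089 mol, which equals the excess n(HNO3).
So n(HNO3) consumed by the sample = 0.005087 - 0.003089 = 0.001998 mol.
n(Na2CO3) = 0.001998 / 2 = 0.0009990 mol.
mass = 0.0009990 mol x 105.99 g/mol = 0.106 g.

0.106 g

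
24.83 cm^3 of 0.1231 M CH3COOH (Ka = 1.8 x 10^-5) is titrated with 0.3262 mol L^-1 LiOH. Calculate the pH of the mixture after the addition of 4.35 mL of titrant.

4.68

Initial n(CH3COOH) = 0.1231 x 0.02483 = 0.003057 mol.
n(LiOH) added = 0.3262 x 0.004350 = 0.001419 mol, converting that many moles of CH3COOH to CH3COO-.
Remaining n(CH3COOH) = 0.001638 mol; n(CH3COO-) = 0.001419 mol.
By Henderson-Hasselbalch, pH = pKa + log([A^-]/[HA]) = 4.74 + log(0.001419/0.001638) = 4.74 + (-0.06) = 4.68.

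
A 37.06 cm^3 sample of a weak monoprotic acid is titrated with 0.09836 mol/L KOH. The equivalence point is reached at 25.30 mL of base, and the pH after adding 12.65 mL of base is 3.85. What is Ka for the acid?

1.4 x 10^-4

12.65 mL is half of the equivalence volume, so this is the half-equivalence point where [HA] = [A^-].
At half-equivalence pH = pKa, so pKa = 3.85.
Ka = 10^(-3.85) = 1.4 x 10^-4.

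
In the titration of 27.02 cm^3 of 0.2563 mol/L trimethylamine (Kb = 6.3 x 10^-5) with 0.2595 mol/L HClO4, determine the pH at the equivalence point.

n((CH3)3N) = 0.2563 x 0.02702 = 0.006925 mol; V(HClO4) at equivalence = 0.006925/0.2595 = 0.02669 L.
At equivalence the base is fully converted to (CH3)3NH+; total volume = 0.05371 L, so [(CH3)3NH+] = 0.006925/0.05371 = 0.1289 M.
Ka((CH3)3NH+) = Kw/Kb = 1.0e-14 / 6.3 x 10^-5 = 1.59e-10.
[H^+] = sqrt(Ka x [(CH3)3NH+]) = sqrt(1.59e-10 x 0.1289) = 4.52e-6 M.
pH = -log(4.52e-6) = 5.34.

5.34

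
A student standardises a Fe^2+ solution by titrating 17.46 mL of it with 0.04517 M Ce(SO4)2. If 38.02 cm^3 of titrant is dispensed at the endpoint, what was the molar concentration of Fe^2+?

n(Ce(SO4)2) = 0.04517 x 0.03802 = 0.001717 mol.
From the balanced equation, 1 mol Ce(SO4)2 reacts with 1 mol Fe^2+, so n(Fe^2+) = 0.001717 x 1/1 = 0.001717 mol.
[Fe^2+] = 0.001717 / 0.01746 L = 0.0984 M.

0.0984 M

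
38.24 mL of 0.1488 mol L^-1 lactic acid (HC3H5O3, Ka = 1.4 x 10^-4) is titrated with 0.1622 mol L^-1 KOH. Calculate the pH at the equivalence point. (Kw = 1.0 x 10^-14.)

8.37

n(HC3H5O3) = 0.1488 x 0.03824 = 0.005690 mol; V(KOH) at equivalence = 0.005690/0.1622 = 0.03508 L.
At equivalence all the acid is converted to C3H5O3-; total volume = 0.03824 + 0.03508 = 0.07332 L, so [C3H5O3-] = 0.005690/0.07332 = 0.07761 M.
Kb = Kw/Ka = 1.0e-14 / 1.4 x 10^-4 = 7.14e-11.
[OH^-] = sqrt(Kb x [C3H5O3-]) = sqrt(7.14e-11 x 0.07761) = 2.35e-6 M.
pOH = 5.63, so pH = 14.00 - 5.63 = 8.37.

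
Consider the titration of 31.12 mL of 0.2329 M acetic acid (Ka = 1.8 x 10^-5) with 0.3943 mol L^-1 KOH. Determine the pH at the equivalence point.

8.96

n(CH3COOH) = 0.2329 x 0.03112 = 0.007248 mol; V(KOH) at equivalence = 0.007248/0.3943 = 0.01838 L.
At equivalence all the acid is converted to CH3COO-; total volume = 0.03112 + 0.01838 = 0.04950 L, so [CH3COO-] = 0.007248/0.04950 = 0.1464 M.
Kb = Kw/Ka = 1.0e-14 / 1.8 x 10^-5 = 5.56e-10.
[OH^-] = sqrt(Kb x [CH3COO-]) = sqrt(5.56e-10 x 0.1464) = 9.02e-6 M.
pOH = 5.04, so pH = 14.00 - 5.04 = 8.96.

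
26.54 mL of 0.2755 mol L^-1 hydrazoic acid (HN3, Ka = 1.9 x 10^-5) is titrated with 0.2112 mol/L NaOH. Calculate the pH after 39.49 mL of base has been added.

12.19

n(acid) = 0.2755 x 0.02654 = 0.007312 mol; n(NaOH) added = 0.2112 x 0.03949 = 0.008340 mol.
Base is in excess by 0.008340 - 0.007312 = 0.001029 mol in a total volume of 0.06603 L.
[OH^-] = 0.001029/0.06603 = 0.01558 M, so pOH = 1.81 and pH = 14.00 - 1.81 = 12.19.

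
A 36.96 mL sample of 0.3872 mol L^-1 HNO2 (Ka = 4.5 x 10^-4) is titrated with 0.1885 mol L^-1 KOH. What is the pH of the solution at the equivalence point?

n(HNO2) = 0.3872 x 0.03696 = 0.01431 mol; V(KOH) at equivalence = 0.01431/0.1885 = 0.07592 L.
At equivalence all the acid is converted to NO2-; total volume = 0.03696 + 0.07592 = 0.1129 L, so [NO2-] = 0.01431/0.1129 = 0.1268 M.
Kb = Kw/Ka = 1.0e-14 / 4.5 x 10^-4 = 2.22e-11.
[OH^-] = sqrt(Kb x [NO2-]) = sqrt(2.22e-11 x 0.1268) = 1.68e-6 M.
pOH = 5.78, so pH = 14.00 - 5.78 = 8.22.

8.22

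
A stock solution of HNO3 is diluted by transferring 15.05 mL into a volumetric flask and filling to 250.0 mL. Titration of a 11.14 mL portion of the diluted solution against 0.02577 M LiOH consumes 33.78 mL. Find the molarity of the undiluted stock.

1.30 M

n(LiOH) = 0.02577 x 0.03378 = 0.0008705 mol.
n(HNO3) in the aliquot = 0.0008705 mol.
[diluted HNO3] = 0.0008705 / 0.01114 = 0.07814 M.
Dilution factor = 250.0/15.05 = 16.61, so [stock] = 0.07814 x 16.61 = 1.30 M.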